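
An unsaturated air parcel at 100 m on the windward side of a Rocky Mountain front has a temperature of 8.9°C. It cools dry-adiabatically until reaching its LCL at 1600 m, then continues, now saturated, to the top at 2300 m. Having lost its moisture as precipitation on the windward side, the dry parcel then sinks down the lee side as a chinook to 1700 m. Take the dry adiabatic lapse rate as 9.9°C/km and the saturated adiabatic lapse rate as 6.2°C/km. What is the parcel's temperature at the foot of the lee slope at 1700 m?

100–1600 m, dry: Δz = 1.5 km ⇒ ΔT = -14.85°C; T = -5.95°C
1600–2300 m, saturated: Δz = 0.7 km ⇒ ΔT = -4.34°C; T = -10.29°C
2300–1700 m, dry descent: Δz = 0.6 km ⇒ ΔT = +5.94°C; T = -4.35°C

-4.35°C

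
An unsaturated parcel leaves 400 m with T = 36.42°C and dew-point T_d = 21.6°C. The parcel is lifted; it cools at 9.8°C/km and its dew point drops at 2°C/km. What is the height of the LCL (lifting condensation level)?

2300 m

T and T_d converge at 9.8 − 2 = 7.8°C per km
Height above start = (36.42 − 21.6) / 7.8 = 1.9 km
LCL altitude = 400 m + 1900 m = 2300 m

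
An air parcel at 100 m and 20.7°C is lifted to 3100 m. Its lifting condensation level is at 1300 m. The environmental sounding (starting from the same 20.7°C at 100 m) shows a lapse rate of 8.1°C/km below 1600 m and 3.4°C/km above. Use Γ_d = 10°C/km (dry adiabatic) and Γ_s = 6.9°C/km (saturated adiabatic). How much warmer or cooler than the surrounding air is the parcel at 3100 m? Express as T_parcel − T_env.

Parcel:
  From 100 m to 1300 m (dry): cools by 10 × 1.2 = 12°C, giving 8.7°C.
  From 1300 m to 3100 m (saturated): cools by 6.9 × 1.8 = 12.42°C, giving -3.72°C.
Environment:
  From 100 m to 1600 m (environment, lower layer): cools by 8.1 × 1.5 = 12.15°C, giving 8.55°C.
  From 1600 m to 3100 m (environment, upper layer): cools by 3.4 × 1.5 = 5.1°C, giving 3.45°C.
T_parcel − T_env = -3.72 − 3.45 = -7.17°C

-7.17°C (parcel cooler than environment)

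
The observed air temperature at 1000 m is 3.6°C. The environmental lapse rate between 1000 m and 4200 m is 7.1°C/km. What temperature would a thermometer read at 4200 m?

From 1000 m to 4200 m (environmental): cools by 7.1 × 3.2 = 22.72°C, giving -19.12°C.

-19.12°C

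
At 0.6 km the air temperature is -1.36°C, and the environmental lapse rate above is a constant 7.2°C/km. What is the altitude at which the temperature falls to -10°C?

1.8 km

Height above start = (-1.36 − (-10)) / 7.2 = 1.2 km
Altitude = 600 m + 1200 m = 1800 m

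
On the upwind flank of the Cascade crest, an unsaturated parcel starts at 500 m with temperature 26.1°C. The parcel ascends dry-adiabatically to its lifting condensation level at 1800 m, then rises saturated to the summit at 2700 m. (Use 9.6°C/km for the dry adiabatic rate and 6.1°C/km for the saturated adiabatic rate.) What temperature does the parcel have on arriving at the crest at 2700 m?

8.13°C

500–1800 m, dry: Δz = 1.3 km ⇒ ΔT = -12.48°C; T = 13.62°C
1800–2700 m, saturated: Δz = 0.9 km ⇒ ΔT = -5.49°C; T = 8.13°C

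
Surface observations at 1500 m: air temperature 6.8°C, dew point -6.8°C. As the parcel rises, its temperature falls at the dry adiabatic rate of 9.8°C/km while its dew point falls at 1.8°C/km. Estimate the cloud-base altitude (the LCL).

T and T_d converge at 9.8 − 1.8 = 8°C per km
Height above start = (6.8 − (-6.8)) / 8 = 1.7 km
LCL altitude = 1500 m + 1700 m = 3200 m

3200 m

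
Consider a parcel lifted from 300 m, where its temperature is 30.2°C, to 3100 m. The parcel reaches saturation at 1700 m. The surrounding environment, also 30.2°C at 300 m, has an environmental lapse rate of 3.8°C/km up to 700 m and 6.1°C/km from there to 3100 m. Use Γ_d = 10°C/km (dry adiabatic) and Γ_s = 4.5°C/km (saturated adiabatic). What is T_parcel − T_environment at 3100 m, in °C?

Parcel:
  Dry to 1700 m: -10 × 1.4 km = -14°C, so T = 16.2°C.
  Saturated to 3100 m: -4.5 × 1.4 km = -6.3°C, so T = 9.9°C.
Environment:
  Environment, lower layer to 700 m: -3.8 × 0.4 km = -1.52°C, so T = 28.68°C.
  Environment, upper layer to 3100 m: -6.1 × 2.4 km = -14.64°C, so T = 14.04°C.
T_parcel − T_env = 9.9 − 14.04 = -4.14°C

-4.14°C (parcel cooler than environment)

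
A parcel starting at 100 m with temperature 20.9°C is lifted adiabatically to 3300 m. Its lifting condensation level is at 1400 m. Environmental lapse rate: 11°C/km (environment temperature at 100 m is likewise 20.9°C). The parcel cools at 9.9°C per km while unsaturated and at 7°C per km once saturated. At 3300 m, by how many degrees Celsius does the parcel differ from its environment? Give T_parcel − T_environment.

Parcel:
  Dry to 1400 m: -9.9 × 1.3 km = -12.87°C, so T = 8.03°C.
  Saturated to 3300 m: -7 × 1.9 km = -13.3°C, so T = -5.27°C.
Environment:
  Environment to 3300 m: -11 × 3.2 km = -35.2°C, so T = -14.3°C.
T_parcel − T_env = -5.27 − (-14.3) = +9.03°C

+9.03°C (parcel warmer than environment)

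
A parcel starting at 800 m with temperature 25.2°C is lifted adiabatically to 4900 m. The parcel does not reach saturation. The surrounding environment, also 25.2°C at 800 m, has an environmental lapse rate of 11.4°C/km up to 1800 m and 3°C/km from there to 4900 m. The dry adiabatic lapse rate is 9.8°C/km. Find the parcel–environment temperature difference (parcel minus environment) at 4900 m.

Parcel:
  800–4900 m, dry: Δz = 4.1 km ⇒ ΔT = -40.18°C; T = -14.98°C
Environment:
  800–1800 m, environment, lower layer: Δz = 1 km ⇒ ΔT = -11.4°C; T = 13.8°C
  1800–4900 m, environment, upper layer: Δz = 3.1 km ⇒ ΔT = -9.3°C; T = 4.5°C
T_parcel − T_env = -14.98 − 4.5 = -19.48°C

-19.48°C (parcel cooler than environment)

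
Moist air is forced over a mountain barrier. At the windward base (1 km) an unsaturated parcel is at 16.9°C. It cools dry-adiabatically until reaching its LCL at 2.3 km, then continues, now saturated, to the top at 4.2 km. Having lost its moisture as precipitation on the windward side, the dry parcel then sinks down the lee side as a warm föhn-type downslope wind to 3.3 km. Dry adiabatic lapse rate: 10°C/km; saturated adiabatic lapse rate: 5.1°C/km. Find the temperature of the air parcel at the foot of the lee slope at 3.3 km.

1000–2300 m, dry: Δz = 1.3 km ⇒ ΔT = -13°C; T = 3.9°C
2300–4200 m, saturated: Δz = 1.9 km ⇒ ΔT = -9.69°C; T = -5.79°C
4200–3300 m, dry descent: Δz = 0.9 km ⇒ ΔT = +9°C; T = 3.21°C

3.21°C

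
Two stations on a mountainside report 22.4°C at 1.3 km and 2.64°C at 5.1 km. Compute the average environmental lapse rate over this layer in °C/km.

Γ = −ΔT/Δz = (22.4 − 2.64) / (5100 − 1300) m
  = 19.76°C / 3.8 km = 5.2°C/km

5.2°C/km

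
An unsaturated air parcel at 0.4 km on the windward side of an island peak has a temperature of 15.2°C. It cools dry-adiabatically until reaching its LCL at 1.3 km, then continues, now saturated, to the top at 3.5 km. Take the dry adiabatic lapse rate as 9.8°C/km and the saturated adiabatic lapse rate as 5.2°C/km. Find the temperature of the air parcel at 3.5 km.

400–1300 m, dry: Δz = 0.9 km ⇒ ΔT = -8.82°C; T = 6.38°C
1300–3500 m, saturated: Δz = 2.2 km ⇒ ΔT = -11.44°C; T = -5.06°C

-5.06°C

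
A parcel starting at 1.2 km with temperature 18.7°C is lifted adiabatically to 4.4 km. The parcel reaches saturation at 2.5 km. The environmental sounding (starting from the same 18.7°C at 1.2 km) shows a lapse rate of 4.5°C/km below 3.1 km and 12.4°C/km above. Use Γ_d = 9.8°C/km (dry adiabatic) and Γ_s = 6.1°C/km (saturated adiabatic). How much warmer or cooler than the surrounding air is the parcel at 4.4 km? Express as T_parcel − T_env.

+0.34°C (parcel warmer than environment)

Parcel:
  Dry to 2500 m: -9.8 × 1.3 km = -12.74°C, so T = 5.96°C.
  Saturated to 4400 m: -6.1 × 1.9 km = -11.59°C, so T = -5.63°C.
Environment:
  Environment, lower layer to 3100 m: -4.5 × 1.9 km = -8.55°C, so T = 10.15°C.
  Environment, upper layer to 4400 m: -12.4 × 1.3 km = -16.12°C, so T = -5.97°C.
T_parcel − T_env = -5.63 − (-5.97) = +0.34°C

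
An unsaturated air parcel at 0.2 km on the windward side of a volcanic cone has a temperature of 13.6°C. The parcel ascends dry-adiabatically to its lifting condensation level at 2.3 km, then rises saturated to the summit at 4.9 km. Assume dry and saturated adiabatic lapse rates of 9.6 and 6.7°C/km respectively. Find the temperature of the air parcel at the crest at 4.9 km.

Dry to 2300 m: -9.6 × 2.1 km = -20.16°C, so T = -6.56°C.
Saturated to 4900 m: -6.7 × 2.6 km = -17.42°C, so T = -23.98°C.

-23.98°C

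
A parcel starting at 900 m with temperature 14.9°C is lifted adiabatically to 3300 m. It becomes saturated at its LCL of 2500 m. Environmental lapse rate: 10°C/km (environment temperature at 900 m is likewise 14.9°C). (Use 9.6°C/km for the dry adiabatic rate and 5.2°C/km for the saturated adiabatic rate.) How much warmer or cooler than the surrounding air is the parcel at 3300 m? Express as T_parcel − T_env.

Parcel:
  900 → 2500 m (dry, 9.6°C/km): ΔT = -9.6 × 1.6 = -15.36°C → T = -0.46°C
  2500 → 3300 m (saturated, 5.2°C/km): ΔT = -5.2 × 0.8 = -4.16°C → T = -4.62°C
Environment:
  900 → 3300 m (environment, 10°C/km): ΔT = -10 × 2.4 = -24°C → T = -9.1°C
T_parcel − T_env = -4.62 − (-9.1) = +4.48°C

+4.48°C (parcel warmer than environment)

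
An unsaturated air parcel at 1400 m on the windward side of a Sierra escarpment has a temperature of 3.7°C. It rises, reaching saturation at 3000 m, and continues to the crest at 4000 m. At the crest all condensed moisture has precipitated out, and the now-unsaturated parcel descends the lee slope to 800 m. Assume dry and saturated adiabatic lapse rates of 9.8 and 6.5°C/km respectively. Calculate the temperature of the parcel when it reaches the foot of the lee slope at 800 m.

1400 → 3000 m (dry, 9.8°C/km): ΔT = -9.8 × 1.6 = -15.68°C → T = -11.98°C
3000 → 4000 m (saturated, 6.5°C/km): ΔT = -6.5 × 1 = -6.5°C → T = -18.48°C
4000 → 800 m (dry descent, 9.8°C/km): ΔT = +9.8 × 3.2 = +31.36°C → T = 12.88°C

12.88°C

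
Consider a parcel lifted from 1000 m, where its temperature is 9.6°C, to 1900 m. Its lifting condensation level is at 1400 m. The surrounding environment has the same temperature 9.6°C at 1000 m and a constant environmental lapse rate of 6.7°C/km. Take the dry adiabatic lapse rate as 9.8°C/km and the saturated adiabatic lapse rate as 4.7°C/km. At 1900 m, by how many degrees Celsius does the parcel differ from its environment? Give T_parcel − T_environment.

-0.24°C (parcel cooler than environment)

Parcel:
  1000–1400 m, dry: Δz = 0.4 km ⇒ ΔT = -3.92°C; T = 5.68°C
  1400–1900 m, saturated: Δz = 0.5 km ⇒ ΔT = -2.35°C; T = 3.33°C
Environment:
  1000–1900 m, environment: Δz = 0.9 km ⇒ ΔT = -6.03°C; T = 3.57°C
T_parcel − T_env = 3.33 − 3.57 = -0.24°C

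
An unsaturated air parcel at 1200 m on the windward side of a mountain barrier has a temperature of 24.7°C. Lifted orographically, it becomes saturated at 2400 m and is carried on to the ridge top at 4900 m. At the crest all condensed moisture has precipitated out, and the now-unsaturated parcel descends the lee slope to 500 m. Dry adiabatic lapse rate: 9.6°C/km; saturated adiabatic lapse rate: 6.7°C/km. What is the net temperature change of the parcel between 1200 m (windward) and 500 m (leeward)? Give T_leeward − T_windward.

+13.97°C

1200 → 2400 m (dry, 9.6°C/km): ΔT = -9.6 × 1.2 = -11.52°C → T = 13.18°C
2400 → 4900 m (saturated, 6.7°C/km): ΔT = -6.7 × 2.5 = -16.75°C → T = -3.57°C
4900 → 500 m (dry descent, 9.6°C/km): ΔT = +9.6 × 4.4 = +42.24°C → T = 38.67°C
Net change vs windward start: 38.67 − 24.7 = +13.97°C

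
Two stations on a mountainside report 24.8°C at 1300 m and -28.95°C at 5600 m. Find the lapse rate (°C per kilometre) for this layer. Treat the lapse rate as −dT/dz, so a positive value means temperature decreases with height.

Γ = −ΔT/Δz = (24.8 − (-28.95)) / (5600 − 1300) m
  = 53.75°C / 4.3 km = 12.5°C/km

12.5°C/km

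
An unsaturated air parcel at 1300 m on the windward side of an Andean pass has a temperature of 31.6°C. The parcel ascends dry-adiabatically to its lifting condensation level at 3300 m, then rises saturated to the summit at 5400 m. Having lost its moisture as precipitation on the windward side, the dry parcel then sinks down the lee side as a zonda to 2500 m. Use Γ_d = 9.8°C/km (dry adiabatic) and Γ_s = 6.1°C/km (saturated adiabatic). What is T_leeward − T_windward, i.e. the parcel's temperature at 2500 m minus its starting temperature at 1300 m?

1300–3300 m, dry: Δz = 2 km ⇒ ΔT = -19.6°C; T = 12°C
3300–5400 m, saturated: Δz = 2.1 km ⇒ ΔT = -12.81°C; T = -0.81°C
5400–2500 m, dry descent: Δz = 2.9 km ⇒ ΔT = +28.42°C; T = 27.61°C
Net change vs windward start: 27.61 − 31.6 = -3.99°C

-3.99°C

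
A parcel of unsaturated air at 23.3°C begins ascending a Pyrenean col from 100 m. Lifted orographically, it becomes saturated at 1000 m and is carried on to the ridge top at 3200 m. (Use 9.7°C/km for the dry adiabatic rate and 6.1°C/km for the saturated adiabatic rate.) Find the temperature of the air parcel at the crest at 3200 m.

1.15°C

100–1000 m, dry: Δz = 0.9 km ⇒ ΔT = -8.73°C; T = 14.57°C
1000–3200 m, saturated: Δz = 2.2 km ⇒ ΔT = -13.42°C; T = 1.15°C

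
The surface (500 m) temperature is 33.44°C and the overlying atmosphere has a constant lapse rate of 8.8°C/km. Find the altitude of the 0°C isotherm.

Height above start = (33.44 − 0) / 8.8 = 3.8 km
Altitude = 500 m + 3800 m = 4300 m

4300 m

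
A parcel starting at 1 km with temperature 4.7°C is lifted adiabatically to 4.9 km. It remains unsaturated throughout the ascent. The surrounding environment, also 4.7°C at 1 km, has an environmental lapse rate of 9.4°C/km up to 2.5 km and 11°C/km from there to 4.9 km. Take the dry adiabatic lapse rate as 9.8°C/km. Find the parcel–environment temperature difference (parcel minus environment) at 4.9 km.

Parcel:
  1000 → 4900 m (dry, 9.8°C/km): ΔT = -9.8 × 3.9 = -38.22°C → T = -33.52°C
Environment:
  1000 → 2500 m (environment, lower layer, 9.4°C/km): ΔT = -9.4 × 1.5 = -14.1°C → T = -9.4°C
  2500 → 4900 m (environment, upper layer, 11°C/km): ΔT = -11 × 2.4 = -26.4°C → T = -35.8°C
T_parcel − T_env = -33.52 − (-35.8) = +2.28°C

+2.28°C (parcel warmer than environment)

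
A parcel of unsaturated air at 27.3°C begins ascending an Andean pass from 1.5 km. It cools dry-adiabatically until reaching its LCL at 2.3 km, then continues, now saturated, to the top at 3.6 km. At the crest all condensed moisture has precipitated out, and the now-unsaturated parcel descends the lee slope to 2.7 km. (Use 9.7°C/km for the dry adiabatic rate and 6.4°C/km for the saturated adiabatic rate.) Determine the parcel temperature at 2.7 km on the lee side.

Dry to 2300 m: -9.7 × 0.8 km = -7.76°C, so T = 19.54°C.
Saturated to 3600 m: -6.4 × 1.3 km = -8.32°C, so T = 11.22°C.
Dry descent to 2700 m: +9.7 × 0.9 km = +8.73°C, so T = 19.95°C.

19.95°C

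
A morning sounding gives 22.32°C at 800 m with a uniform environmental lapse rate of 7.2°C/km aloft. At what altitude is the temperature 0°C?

Height above start = (22.32 − 0) / 7.2 = 3.1 km
Altitude = 800 m + 3100 m = 3900 m

3900 m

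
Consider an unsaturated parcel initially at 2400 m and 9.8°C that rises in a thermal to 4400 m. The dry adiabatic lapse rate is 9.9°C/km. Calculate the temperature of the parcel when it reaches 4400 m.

-10°C

From 2400 m to 4400 m (dry adiabatic): cools by 9.9 × 2 = 19.8°C, giving -10°C.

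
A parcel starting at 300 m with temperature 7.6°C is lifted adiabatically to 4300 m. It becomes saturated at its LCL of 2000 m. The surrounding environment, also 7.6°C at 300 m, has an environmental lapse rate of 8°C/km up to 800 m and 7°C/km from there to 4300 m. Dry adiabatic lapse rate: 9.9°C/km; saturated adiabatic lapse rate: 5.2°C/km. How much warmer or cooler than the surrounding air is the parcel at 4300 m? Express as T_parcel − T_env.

Parcel:
  Dry to 2000 m: -9.9 × 1.7 km = -16.83°C, so T = -9.23°C.
  Saturated to 4300 m: -5.2 × 2.3 km = -11.96°C, so T = -21.19°C.
Environment:
  Environment, lower layer to 800 m: -8 × 0.5 km = -4°C, so T = 3.6°C.
  Environment, upper layer to 4300 m: -7 × 3.5 km = -24.5°C, so T = -20.9°C.
T_parcel − T_env = -21.19 − (-20.9) = -0.29°C

-0.29°C (parcel cooler than environment)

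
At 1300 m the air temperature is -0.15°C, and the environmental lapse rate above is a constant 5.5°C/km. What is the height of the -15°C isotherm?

Height above start = (-0.15 − (-15)) / 5.5 = 2.7 km
Altitude = 1300 m + 2700 m = 4000 m

4000 m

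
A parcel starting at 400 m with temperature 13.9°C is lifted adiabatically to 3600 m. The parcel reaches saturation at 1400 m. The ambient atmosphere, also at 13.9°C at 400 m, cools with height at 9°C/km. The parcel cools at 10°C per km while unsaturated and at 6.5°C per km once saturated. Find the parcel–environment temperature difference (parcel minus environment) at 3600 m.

Parcel:
  400 → 1400 m (dry, 10°C/km): ΔT = -10 × 1 = -10°C → T = 3.9°C
  1400 → 3600 m (saturated, 6.5°C/km): ΔT = -6.5 × 2.2 = -14.3°C → T = -10.4°C
Environment:
  400 → 3600 m (environment, 9°C/km): ΔT = -9 × 3.2 = -28.8°C → T = -14.9°C
T_parcel − T_env = -10.4 − (-14.9) = +4.5°C

+4.5°C (parcel warmer than environment)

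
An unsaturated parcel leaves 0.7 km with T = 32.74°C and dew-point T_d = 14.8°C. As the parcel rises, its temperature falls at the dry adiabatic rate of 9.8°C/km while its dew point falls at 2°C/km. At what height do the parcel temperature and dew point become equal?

T and T_d converge at 9.8 − 2 = 7.8°C per km
Height above start = (32.74 − 14.8) / 7.8 = 2.3 km
LCL altitude = 700 m + 2300 m = 3000 m

3 km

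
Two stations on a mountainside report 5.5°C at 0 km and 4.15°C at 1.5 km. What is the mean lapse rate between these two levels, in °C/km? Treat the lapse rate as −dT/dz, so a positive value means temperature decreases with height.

0.9°C/km

Γ = −ΔT/Δz = (5.5 − 4.15) / (1500 − 0) m
  = 1.35°C / 1.5 km = 0.9°C/km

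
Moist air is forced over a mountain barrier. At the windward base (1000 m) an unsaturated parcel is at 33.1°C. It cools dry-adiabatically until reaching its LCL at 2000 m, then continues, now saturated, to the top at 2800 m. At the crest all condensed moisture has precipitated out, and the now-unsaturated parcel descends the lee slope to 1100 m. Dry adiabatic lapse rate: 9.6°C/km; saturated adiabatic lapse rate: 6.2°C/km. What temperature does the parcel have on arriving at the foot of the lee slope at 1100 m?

Dry to 2000 m: -9.6 × 1 km = -9.6°C, so T = 23.5°C.
Saturated to 2800 m: -6.2 × 0.8 km = -4.96°C, so T = 18.54°C.
Dry descent to 1100 m: +9.6 × 1.7 km = +16.32°C, so T = 34.86°C.

34.86°C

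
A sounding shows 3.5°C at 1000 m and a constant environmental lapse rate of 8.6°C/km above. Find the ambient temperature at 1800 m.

1000 → 1800 m (environmental, 8.6°C/km): ΔT = -8.6 × 0.8 = -6.88°C → T = -3.38°C

-3.38°C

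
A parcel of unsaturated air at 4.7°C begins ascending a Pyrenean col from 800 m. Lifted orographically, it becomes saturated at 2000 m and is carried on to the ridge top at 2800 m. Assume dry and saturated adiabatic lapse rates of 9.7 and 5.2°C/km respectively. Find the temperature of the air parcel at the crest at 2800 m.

-11.1°C

800 → 2000 m (dry, 9.7°C/km): ΔT = -9.7 × 1.2 = -11.64°C → T = -6.94°C
2000 → 2800 m (saturated, 5.2°C/km): ΔT = -5.2 × 0.8 = -4.16°C → T = -11.1°C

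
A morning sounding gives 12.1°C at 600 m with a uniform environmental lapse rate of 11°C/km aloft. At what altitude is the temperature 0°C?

1700 m

Height above start = (12.1 − 0) / 11 = 1.1 km
Altitude = 600 m + 1100 m = 1700 m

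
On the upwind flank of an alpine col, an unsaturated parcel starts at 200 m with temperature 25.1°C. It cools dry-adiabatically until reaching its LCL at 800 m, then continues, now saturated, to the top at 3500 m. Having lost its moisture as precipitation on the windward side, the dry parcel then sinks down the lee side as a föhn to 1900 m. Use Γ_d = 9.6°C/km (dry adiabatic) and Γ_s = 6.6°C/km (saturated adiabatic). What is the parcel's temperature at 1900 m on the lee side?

16.88°C

Dry to 800 m: -9.6 × 0.6 km = -5.76°C, so T = 19.34°C.
Saturated to 3500 m: -6.6 × 2.7 km = -17.82°C, so T = 1.52°C.
Dry descent to 1900 m: +9.6 × 1.6 km = +15.36°C, so T = 16.88°C.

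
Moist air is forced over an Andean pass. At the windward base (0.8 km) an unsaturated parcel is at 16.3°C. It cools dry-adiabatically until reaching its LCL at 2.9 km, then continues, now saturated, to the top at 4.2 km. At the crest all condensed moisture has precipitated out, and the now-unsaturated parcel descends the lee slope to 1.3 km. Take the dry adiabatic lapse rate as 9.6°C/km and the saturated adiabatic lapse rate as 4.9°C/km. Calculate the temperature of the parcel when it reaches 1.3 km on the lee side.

Dry to 2900 m: -9.6 × 2.1 km = -20.16°C, so T = -3.86°C.
Saturated to 4200 m: -4.9 × 1.3 km = -6.37°C, so T = -10.23°C.
Dry descent to 1300 m: +9.6 × 2.9 km = +27.84°C, so T = 17.61°C.

17.61°C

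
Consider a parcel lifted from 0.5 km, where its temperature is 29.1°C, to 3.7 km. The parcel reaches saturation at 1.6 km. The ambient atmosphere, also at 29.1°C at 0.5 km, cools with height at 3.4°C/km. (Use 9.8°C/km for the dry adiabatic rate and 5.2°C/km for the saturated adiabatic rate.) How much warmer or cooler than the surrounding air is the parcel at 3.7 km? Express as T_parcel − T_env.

-10.82°C (parcel cooler than environment)

Parcel:
  Dry to 1600 m: -9.8 × 1.1 km = -10.78°C, so T = 18.32°C.
  Saturated to 3700 m: -5.2 × 2.1 km = -10.92°C, so T = 7.4°C.
Environment:
  Environment to 3700 m: -3.4 × 3.2 km = -10.88°C, so T = 18.22°C.
T_parcel − T_env = 7.4 − 18.22 = -10.82°C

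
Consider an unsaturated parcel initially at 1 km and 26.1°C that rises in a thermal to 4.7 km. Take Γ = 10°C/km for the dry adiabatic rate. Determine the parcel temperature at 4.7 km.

Dry adiabatic to 4700 m: -10 × 3.7 km = -37°C, so T = -10.9°C.

-10.9°C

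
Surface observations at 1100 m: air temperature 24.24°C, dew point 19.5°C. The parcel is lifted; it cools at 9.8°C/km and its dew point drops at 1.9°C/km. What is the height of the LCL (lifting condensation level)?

T and T_d converge at 9.8 − 1.9 = 7.9°C per km
Height above start = (24.24 − 19.5) / 7.9 = 0.6 km
LCL altitude = 1100 m + 600 m = 1700 m

1700 m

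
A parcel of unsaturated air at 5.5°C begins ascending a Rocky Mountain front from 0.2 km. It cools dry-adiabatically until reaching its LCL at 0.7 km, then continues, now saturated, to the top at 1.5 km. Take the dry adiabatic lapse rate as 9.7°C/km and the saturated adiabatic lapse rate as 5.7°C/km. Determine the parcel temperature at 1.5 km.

-3.91°C

200 → 700 m (dry, 9.7°C/km): ΔT = -9.7 × 0.5 = -4.85°C → T = 0.65°C
700 → 1500 m (saturated, 5.7°C/km): ΔT = -5.7 × 0.8 = -4.56°C → T = -3.91°C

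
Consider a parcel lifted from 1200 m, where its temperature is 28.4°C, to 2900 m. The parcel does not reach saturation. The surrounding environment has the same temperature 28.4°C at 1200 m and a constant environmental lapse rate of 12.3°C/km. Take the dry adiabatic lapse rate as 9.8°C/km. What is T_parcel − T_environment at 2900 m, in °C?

+4.25°C (parcel warmer than environment)

Parcel:
  From 1200 m to 2900 m (dry): cools by 9.8 × 1.7 = 16.66°C, giving 11.74°C.
Environment:
  From 1200 m to 2900 m (environment): cools by 12.3 × 1.7 = 20.91°C, giving 7.49°C.
T_parcel − T_env = 11.74 − 7.49 = +4.25°C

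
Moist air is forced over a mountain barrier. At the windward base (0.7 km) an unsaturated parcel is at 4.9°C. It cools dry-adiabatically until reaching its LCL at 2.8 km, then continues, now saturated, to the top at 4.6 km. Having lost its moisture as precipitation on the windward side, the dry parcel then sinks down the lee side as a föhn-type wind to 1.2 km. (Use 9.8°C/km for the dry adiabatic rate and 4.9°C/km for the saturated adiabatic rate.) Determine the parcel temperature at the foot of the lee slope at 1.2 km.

8.82°C

Dry to 2800 m: -9.8 × 2.1 km = -20.58°C, so T = -15.68°C.
Saturated to 4600 m: -4.9 × 1.8 km = -8.82°C, so T = -24.5°C.
Dry descent to 1200 m: +9.8 × 3.4 km = +33.32°C, so T = 8.82°C.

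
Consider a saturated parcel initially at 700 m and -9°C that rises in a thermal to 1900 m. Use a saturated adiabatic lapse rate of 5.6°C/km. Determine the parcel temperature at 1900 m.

-15.72°C

700–1900 m, saturated adiabatic: Δz = 1.2 km ⇒ ΔT = -6.72°C; T = -15.72°C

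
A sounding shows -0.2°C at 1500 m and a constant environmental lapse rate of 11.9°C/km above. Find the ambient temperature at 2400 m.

-10.91°C

1500 → 2400 m (environmental, 11.9°C/km): ΔT = -11.9 × 0.9 = -10.71°C → T = -10.91°C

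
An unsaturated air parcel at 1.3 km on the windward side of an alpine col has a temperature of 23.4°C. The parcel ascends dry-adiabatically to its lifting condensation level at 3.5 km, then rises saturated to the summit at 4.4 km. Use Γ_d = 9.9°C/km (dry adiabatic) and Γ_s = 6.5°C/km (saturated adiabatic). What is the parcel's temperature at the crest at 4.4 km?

1300–3500 m, dry: Δz = 2.2 km ⇒ ΔT = -21.78°C; T = 1.62°C
3500–4400 m, saturated: Δz = 0.9 km ⇒ ΔT = -5.85°C; T = -4.23°C

-4.23°C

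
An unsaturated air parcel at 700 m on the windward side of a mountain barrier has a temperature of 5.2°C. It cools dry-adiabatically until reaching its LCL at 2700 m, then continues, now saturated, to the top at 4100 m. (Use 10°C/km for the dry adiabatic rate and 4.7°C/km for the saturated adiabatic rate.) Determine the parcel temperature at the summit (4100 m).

-21.38°C

From 700 m to 2700 m (dry): cools by 10 × 2 = 20°C, giving -14.8°C.
From 2700 m to 4100 m (saturated): cools by 4.7 × 1.4 = 6.58°C, giving -21.38°C.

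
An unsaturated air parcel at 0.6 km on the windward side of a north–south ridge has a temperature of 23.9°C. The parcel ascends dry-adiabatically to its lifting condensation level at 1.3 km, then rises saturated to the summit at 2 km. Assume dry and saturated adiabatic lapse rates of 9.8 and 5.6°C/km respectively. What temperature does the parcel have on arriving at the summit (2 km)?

13.12°C

From 600 m to 1300 m (dry): cools by 9.8 × 0.7 = 6.86°C, giving 17.04°C.
From 1300 m to 2000 m (saturated): cools by 5.6 × 0.7 = 3.92°C, giving 13.12°C.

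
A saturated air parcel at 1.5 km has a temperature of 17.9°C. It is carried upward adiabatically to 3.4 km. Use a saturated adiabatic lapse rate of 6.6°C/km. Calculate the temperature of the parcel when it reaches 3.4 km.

1500 → 3400 m (saturated adiabatic, 6.6°C/km): ΔT = -6.6 × 1.9 = -12.54°C → T = 5.36°C

5.36°C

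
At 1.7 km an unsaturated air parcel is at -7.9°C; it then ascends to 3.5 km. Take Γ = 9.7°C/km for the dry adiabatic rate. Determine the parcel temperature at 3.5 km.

-25.36°C

From 1700 m to 3500 m (dry adiabatic): cools by 9.7 × 1.8 = 17.46°C, giving -25.36°C.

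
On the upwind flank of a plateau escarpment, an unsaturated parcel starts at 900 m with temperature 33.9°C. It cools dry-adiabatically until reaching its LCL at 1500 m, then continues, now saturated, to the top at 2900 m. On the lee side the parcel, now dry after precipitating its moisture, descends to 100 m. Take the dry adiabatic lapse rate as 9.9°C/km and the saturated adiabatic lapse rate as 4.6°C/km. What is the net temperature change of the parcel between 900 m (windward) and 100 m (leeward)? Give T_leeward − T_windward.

+15.34°C

900 → 1500 m (dry, 9.9°C/km): ΔT = -9.9 × 0.6 = -5.94°C → T = 27.96°C
1500 → 2900 m (saturated, 4.6°C/km): ΔT = -4.6 × 1.4 = -6.44°C → T = 21.52°C
2900 → 100 m (dry descent, 9.9°C/km): ΔT = +9.9 × 2.8 = +27.72°C → T = 49.24°C
Net change vs windward start: 49.24 − 33.9 = +15.34°C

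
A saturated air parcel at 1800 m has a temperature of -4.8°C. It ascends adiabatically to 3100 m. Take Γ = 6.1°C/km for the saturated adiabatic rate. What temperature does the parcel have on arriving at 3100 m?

Saturated adiabatic to 3100 m: -6.1 × 1.3 km = -7.93°C, so T = -12.73°C.

-12.73°C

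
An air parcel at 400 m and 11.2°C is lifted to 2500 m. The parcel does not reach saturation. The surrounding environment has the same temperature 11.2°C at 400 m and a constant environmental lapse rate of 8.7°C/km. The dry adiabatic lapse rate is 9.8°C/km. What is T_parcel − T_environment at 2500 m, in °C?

-2.31°C (parcel cooler than environment)

Parcel:
  400 → 2500 m (dry, 9.8°C/km): ΔT = -9.8 × 2.1 = -20.58°C → T = -9.38°C
Environment:
  400 → 2500 m (environment, 8.7°C/km): ΔT = -8.7 × 2.1 = -18.27°C → T = -7.07°C
T_parcel − T_env = -9.38 − (-7.07) = -2.31°C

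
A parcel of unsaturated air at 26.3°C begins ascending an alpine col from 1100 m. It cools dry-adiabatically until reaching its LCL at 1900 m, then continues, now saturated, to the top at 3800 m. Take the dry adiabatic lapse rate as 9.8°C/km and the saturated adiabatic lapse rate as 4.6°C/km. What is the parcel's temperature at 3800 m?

9.72°C

Dry to 1900 m: -9.8 × 0.8 km = -7.84°C, so T = 18.46°C.
Saturated to 3800 m: -4.6 × 1.9 km = -8.74°C, so T = 9.72°C.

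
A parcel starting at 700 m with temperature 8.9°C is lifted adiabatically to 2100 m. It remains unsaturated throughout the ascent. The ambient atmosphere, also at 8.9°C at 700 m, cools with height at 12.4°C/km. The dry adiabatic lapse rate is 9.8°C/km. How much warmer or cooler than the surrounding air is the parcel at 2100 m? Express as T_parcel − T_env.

Parcel:
  700 → 2100 m (dry, 9.8°C/km): ΔT = -9.8 × 1.4 = -13.72°C → T = -4.82°C
Environment:
  700 → 2100 m (environment, 12.4°C/km): ΔT = -12.4 × 1.4 = -17.36°C → T = -8.46°C
T_parcel − T_env = -4.82 − (-8.46) = +3.64°C

+3.64°C (parcel warmer than environment)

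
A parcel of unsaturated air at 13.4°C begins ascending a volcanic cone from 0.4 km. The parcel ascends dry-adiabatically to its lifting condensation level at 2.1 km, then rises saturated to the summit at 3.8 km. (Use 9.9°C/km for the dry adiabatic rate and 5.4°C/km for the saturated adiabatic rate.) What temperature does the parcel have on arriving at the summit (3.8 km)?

From 400 m to 2100 m (dry): cools by 9.9 × 1.7 = 16.83°C, giving -3.43°C.
From 2100 m to 3800 m (saturated): cools by 5.4 × 1.7 = 9.18°C, giving -12.61°C.

-12.61°C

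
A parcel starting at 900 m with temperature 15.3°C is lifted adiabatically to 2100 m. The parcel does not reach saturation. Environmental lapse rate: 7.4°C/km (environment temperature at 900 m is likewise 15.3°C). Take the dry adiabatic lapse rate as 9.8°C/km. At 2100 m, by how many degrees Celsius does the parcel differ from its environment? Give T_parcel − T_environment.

Parcel:
  900 → 2100 m (dry, 9.8°C/km): ΔT = -9.8 × 1.2 = -11.76°C → T = 3.54°C
Environment:
  900 → 2100 m (environment, 7.4°C/km): ΔT = -7.4 × 1.2 = -8.88°C → T = 6.42°C
T_parcel − T_env = 3.54 − 6.42 = -2.88°C

-2.88°C (parcel cooler than environment)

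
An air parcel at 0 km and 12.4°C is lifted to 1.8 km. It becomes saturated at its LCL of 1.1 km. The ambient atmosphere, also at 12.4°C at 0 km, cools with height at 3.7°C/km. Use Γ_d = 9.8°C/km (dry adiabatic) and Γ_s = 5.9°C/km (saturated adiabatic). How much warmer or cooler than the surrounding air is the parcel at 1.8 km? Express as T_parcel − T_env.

-8.25°C (parcel cooler than environment)

Parcel:
  Dry to 1100 m: -9.8 × 1.1 km = -10.78°C, so T = 1.62°C.
  Saturated to 1800 m: -5.9 × 0.7 km = -4.13°C, so T = -2.51°C.
Environment:
  Environment to 1800 m: -3.7 × 1.8 km = -6.66°C, so T = 5.74°C.
T_parcel − T_env = -2.51 − 5.74 = -8.25°C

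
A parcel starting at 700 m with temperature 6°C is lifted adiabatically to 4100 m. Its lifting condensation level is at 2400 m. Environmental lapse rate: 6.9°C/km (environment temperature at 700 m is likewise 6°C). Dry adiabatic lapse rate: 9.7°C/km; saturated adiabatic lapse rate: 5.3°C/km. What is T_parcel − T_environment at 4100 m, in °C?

-2.04°C (parcel cooler than environment)

Parcel:
  Dry to 2400 m: -9.7 × 1.7 km = -16.49°C, so T = -10.49°C.
  Saturated to 4100 m: -5.3 × 1.7 km = -9.01°C, so T = -19.5°C.
Environment:
  Environment to 4100 m: -6.9 × 3.4 km = -23.46°C, so T = -17.46°C.
T_parcel − T_env = -19.5 − (-17.46) = -2.04°C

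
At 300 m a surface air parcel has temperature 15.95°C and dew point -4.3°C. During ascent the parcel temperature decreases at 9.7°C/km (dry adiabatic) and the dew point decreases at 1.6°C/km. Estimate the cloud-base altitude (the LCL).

2800 m

T and T_d converge at 9.7 − 1.6 = 8.1°C per km
Height above start = (15.95 − (-4.3)) / 8.1 = 2.5 km
LCL altitude = 300 m + 2500 m = 2800 m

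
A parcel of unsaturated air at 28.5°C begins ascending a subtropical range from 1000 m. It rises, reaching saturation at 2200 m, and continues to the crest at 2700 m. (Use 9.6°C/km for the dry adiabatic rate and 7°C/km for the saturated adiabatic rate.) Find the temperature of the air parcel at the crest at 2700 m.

From 1000 m to 2200 m (dry): cools by 9.6 × 1.2 = 11.52°C, giving 16.98°C.
From 2200 m to 2700 m (saturated): cools by 7 × 0.5 = 3.5°C, giving 13.48°C.

13.48°C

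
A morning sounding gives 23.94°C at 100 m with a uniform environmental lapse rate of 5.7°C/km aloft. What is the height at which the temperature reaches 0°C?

Height above start = (23.94 − 0) / 5.7 = 4.2 km
Altitude = 100 m + 4200 m = 4300 m

4300 m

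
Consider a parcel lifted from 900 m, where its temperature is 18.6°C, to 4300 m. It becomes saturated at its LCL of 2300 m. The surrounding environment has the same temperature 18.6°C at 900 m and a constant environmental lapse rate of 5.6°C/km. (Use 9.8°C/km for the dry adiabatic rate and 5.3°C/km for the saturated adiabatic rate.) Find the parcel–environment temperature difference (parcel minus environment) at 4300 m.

Parcel:
  900 → 2300 m (dry, 9.8°C/km): ΔT = -9.8 × 1.4 = -13.72°C → T = 4.88°C
  2300 → 4300 m (saturated, 5.3°C/km): ΔT = -5.3 × 2 = -10.6°C → T = -5.72°C
Environment:
  900 → 4300 m (environment, 5.6°C/km): ΔT = -5.6 × 3.4 = -19.04°C → T = -0.44°C
T_parcel − T_env = -5.72 − (-0.44) = -5.28°C

-5.28°C (parcel cooler than environment)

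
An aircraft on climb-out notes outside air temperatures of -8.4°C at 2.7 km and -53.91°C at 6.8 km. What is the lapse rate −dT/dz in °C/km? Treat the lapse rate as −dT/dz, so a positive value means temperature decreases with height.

11.1°C/km

Γ = −ΔT/Δz = (-8.4 − (-53.91)) / (6800 − 2700) m
  = 45.51°C / 4.1 km = 11.1°C/km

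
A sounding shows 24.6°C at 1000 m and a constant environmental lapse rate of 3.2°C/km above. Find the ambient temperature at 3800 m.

15.64°C

1000 → 3800 m (environmental, 3.2°C/km): ΔT = -3.2 × 2.8 = -8.96°C → T = 15.64°C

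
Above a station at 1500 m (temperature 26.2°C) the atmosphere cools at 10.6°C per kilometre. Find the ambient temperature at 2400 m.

16.66°C

1500 → 2400 m (environmental, 10.6°C/km): ΔT = -10.6 × 0.9 = -9.54°C → T = 16.66°C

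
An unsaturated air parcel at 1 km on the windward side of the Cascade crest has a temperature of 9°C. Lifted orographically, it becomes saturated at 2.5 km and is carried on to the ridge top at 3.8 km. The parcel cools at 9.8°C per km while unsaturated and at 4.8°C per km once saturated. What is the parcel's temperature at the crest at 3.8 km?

1000 → 2500 m (dry, 9.8°C/km): ΔT = -9.8 × 1.5 = -14.7°C → T = -5.7°C
2500 → 3800 m (saturated, 4.8°C/km): ΔT = -4.8 × 1.3 = -6.24°C → T = -11.94°C

-11.94°C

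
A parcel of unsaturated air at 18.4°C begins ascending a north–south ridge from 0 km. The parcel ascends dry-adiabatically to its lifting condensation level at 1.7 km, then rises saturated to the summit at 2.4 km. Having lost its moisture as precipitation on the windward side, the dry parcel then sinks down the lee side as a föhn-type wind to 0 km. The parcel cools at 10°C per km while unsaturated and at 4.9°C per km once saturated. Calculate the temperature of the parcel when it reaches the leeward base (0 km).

Dry to 1700 m: -10 × 1.7 km = -17°C, so T = 1.4°C.
Saturated to 2400 m: -4.9 × 0.7 km = -3.43°C, so T = -2.03°C.
Dry descent to 0 m: +10 × 2.4 km = +24°C, so T = 21.97°C.

21.97°C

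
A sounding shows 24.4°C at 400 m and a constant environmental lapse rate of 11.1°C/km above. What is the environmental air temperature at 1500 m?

400 → 1500 m (environmental, 11.1°C/km): ΔT = -11.1 × 1.1 = -12.21°C → T = 12.19°C

12.19°C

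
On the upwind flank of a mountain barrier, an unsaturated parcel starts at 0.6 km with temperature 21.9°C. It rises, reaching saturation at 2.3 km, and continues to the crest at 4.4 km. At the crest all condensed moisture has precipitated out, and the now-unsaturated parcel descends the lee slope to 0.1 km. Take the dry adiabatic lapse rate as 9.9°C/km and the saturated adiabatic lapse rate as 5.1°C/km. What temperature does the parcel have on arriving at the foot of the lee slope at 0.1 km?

36.93°C

From 600 m to 2300 m (dry): cools by 9.9 × 1.7 = 16.83°C, giving 5.07°C.
From 2300 m to 4400 m (saturated): cools by 5.1 × 2.1 = 10.71°C, giving -5.64°C.
From 4400 m to 100 m (dry descent): warms by 9.9 × 4.3 = 42.57°C, giving 36.93°C.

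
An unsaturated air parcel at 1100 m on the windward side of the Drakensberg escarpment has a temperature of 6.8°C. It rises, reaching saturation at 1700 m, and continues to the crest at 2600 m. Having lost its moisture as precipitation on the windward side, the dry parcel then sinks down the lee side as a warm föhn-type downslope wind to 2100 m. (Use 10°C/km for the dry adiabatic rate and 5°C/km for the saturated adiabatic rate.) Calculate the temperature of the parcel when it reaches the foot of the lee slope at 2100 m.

1100 → 1700 m (dry, 10°C/km): ΔT = -10 × 0.6 = -6°C → T = 0.8°C
1700 → 2600 m (saturated, 5°C/km): ΔT = -5 × 0.9 = -4.5°C → T = -3.7°C
2600 → 2100 m (dry descent, 10°C/km): ΔT = +10 × 0.5 = +5°C → T = 1.3°C

1.3°C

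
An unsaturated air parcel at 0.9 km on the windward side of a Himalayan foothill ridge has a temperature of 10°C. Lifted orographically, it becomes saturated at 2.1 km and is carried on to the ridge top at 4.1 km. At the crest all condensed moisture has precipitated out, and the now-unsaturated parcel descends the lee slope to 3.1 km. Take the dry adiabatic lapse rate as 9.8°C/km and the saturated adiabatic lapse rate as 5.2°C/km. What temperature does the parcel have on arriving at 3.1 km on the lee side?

Dry to 2100 m: -9.8 × 1.2 km = -11.76°C, so T = -1.76°C.
Saturated to 4100 m: -5.2 × 2 km = -10.4°C, so T = -12.16°C.
Dry descent to 3100 m: +9.8 × 1 km = +9.8°C, so T = -2.36°C.

-2.36°C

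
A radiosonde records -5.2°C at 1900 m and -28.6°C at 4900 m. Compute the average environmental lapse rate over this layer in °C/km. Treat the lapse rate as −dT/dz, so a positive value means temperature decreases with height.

Γ = −ΔT/Δz = (-5.2 − (-28.6)) / (4900 − 1900) m
  = 23.4°C / 3 km = 7.8°C/km

7.8°C/km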